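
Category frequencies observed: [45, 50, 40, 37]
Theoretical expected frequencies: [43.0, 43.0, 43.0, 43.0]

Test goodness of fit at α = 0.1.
Chi-square goodness of fit test:
H₀: observed counts match expected distribution
H₁: observed counts differ from expected distribution
df = k - 1 = 3
χ² = Σ(O - E)²/E
   = (45 - 43.0)²/43.0 + (50 - 43.0)²/43.0 + (40 - 43.0)²/43.0 + (37 - 43.0)²/43.0
   = 0.093 + 1.140 + 0.209 + 0.837
   = 2.28
p-value = 0.5165

Since p-value > α = 0.1, we fail to reject H₀.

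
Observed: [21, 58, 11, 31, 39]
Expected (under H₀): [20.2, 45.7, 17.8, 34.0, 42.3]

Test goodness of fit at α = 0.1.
Chi-square goodness of fit test:
H₀: observed counts match expected distribution
H₁: observed counts differ from expected distribution
df = k - 1 = 4
χ² = Σ(O - E)²/E
   = (21 - 20.2)²/20.2 + (58 - 45.7)²/45.7 + (11 - 17.8)²/17.8 + (31 - 34.0)²/34.0 + (39 - 42.3)²/42.3
   = 0.032 + 3.311 + 2.598 + 0.265 + 0.257
   = 6.46
p-value = 0.1672

Since p-value > α = 0.1, we fail to reject H₀.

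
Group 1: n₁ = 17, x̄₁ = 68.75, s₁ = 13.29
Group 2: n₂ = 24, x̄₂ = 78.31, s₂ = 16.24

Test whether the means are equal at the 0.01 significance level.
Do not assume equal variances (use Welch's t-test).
Welch's two-sample t-test:
H₀: μ₁ = μ₂
H₁: μ₁ ≠ μ₂
s₁²/n₁ = 13.29²/17 = 10.3897,  s₂²/n₂ = 16.24²/24 = 10.9891
SE = √(s₁²/n₁ + s₂²/n₂) = √(10.3897 + 10.9891) = 4.6237
df (Welch-Satterthwaite) = (s₁²/n₁ + s₂²/n₂)² / [(s₁²/n₁)²/(n₁-1) + (s₂²/n₂)²/(n₂-1)] ≈ 38.10
t = (x̄₁ - x̄₂) / SE = (68.75 - 78.31) / 4.6237 = -9.56 / 4.6237 = -2.068
p-value = 0.0455

Since p-value > α = 0.01, we fail to reject H₀.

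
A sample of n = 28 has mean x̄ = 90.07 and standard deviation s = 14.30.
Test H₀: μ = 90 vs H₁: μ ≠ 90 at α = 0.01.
One-sample t-test:
H₀: μ = 90
H₁: μ ≠ 90
df = n - 1 = 27
t = (x̄ - μ₀) / (s/√n) = (90.07 - 90) / (14.30/√28) = 0.026
p-value = 0.9795

Since p-value > α = 0.01, we fail to reject H₀.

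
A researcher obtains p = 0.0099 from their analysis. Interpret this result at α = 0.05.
Since p = 0.0099 < α = 0.05, reject H₀.
There is sufficient evidence to reject the null hypothesis; the result is statistically significant at the 0.05 level.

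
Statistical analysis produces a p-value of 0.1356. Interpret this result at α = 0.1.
Since p = 0.1356 > α = 0.1, fail to reject H₀.
There is insufficient evidence to reject the null hypothesis; the result is not statistically significant at the 0.1 level.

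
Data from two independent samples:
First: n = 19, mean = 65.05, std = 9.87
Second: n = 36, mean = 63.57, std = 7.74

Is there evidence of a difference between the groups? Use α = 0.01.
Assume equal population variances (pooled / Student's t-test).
Student's two-sample t-test (equal variances):
H₀: μ₁ = μ₂
H₁: μ₁ ≠ μ₂
df = n₁ + n₂ - 2 = 53
Pooled variance s_p² = [(n₁-1)s₁² + (n₂-1)s₂²] / (n₁ + n₂ - 2) = [(18)(9.87²) + (35)(7.74²)] / 53 = 72.6466
SE = √(s_p²(1/n₁ + 1/n₂)) = √(72.6466 × (1/19 + 1/36)) = 2.4169
t = (x̄₁ - x̄₂) / SE = (65.05 - 63.57) / 2.4169 = 1.48 / 2.4169 = 0.612
p-value = 0.5429

Since p-value > α = 0.01, we fail to reject H₀.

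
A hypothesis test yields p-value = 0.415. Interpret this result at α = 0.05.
Since p = 0.415 > α = 0.05, fail to reject H₀.
There is insufficient evidence to reject the null hypothesis; the result is not statistically significant at the 0.05 level.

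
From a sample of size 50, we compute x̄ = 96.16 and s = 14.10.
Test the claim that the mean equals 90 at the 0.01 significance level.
One-sample t-test:
H₀: μ = 90
H₁: μ ≠ 90
df = n - 1 = 49
t = (x̄ - μ₀) / (s/√n) = (96.16 - 90) / (14.10/√50) = 3.089
p-value = 0.0033

Since p-value < α = 0.01, we reject H₀.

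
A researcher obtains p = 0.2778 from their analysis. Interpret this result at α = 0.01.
Since p = 0.2778 > α = 0.01, fail to reject H₀.
There is insufficient evidence to reject the null hypothesis; the result is not statistically significant at the 0.01 level.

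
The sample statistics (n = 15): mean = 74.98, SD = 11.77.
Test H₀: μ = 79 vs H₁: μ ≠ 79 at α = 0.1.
One-sample t-test:
H₀: μ = 79
H₁: μ ≠ 79
df = n - 1 = 14
t = (x̄ - μ₀) / (s/√n) = (74.98 - 79) / (11.77/√15) = -1.323
p-value = 0.2071

Since p-value > α = 0.1, we fail to reject H₀.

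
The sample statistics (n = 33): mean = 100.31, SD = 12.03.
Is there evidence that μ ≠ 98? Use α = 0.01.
One-sample t-test:
H₀: μ = 98
H₁: μ ≠ 98
df = n - 1 = 32
t = (x̄ - μ₀) / (s/√n) = (100.31 - 98) / (12.03/√33) = 1.103
p-value = 0.2782

Since p-value > α = 0.01, we fail to reject H₀.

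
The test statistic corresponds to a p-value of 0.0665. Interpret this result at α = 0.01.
Since p = 0.0665 > α = 0.01, fail to reject H₀.
There is insufficient evidence to reject the null hypothesis; the result is not statistically significant at the 0.01 level.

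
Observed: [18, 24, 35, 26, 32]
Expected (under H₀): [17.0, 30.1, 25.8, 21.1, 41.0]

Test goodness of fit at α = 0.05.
Chi-square goodness of fit test:
H₀: observed counts match expected distribution
H₁: observed counts differ from expected distribution
df = k - 1 = 4
χ² = Σ(O - E)²/E
   = (18 - 17.0)²/17.0 + (24 - 30.1)²/30.1 + (35 - 25.8)²/25.8 + (26 - 21.1)²/21.1 + (32 - 41.0)²/41.0
   = 0.059 + 1.236 + 3.281 + 1.138 + 1.976
   = 7.69
p-value = 0.1037

Since p-value > α = 0.05, we fail to reject H₀.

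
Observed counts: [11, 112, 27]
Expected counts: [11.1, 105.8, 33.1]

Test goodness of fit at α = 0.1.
Chi-square goodness of fit test:
H₀: observed counts match expected distribution
H₁: observed counts differ from expected distribution
df = k - 1 = 2
χ² = Σ(O - E)²/E
   = (11 - 11.1)²/11.1 + (112 - 105.8)²/105.8 + (27 - 33.1)²/33.1
   = 0.001 + 0.363 + 1.124
   = 1.49
p-value = 0.4751

Since p-value > α = 0.1, we fail to reject H₀.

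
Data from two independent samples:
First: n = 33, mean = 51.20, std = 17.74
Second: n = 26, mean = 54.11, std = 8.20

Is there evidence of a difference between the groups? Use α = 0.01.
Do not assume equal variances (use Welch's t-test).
Welch's two-sample t-test:
H₀: μ₁ = μ₂
H₁: μ₁ ≠ μ₂
s₁²/n₁ = 17.74²/33 = 9.5366,  s₂²/n₂ = 8.20²/26 = 2.5862
SE = √(s₁²/n₁ + s₂²/n₂) = √(9.5366 + 2.5862) = 3.4818
df (Welch-Satterthwaite) = (s₁²/n₁ + s₂²/n₂)² / [(s₁²/n₁)²/(n₁-1) + (s₂²/n₂)²/(n₂-1)] ≈ 47.26
t = (x̄₁ - x̄₂) / SE = (51.20 - 54.11) / 3.4818 = -2.91 / 3.4818 = -0.836
p-value = 0.4075

Since p-value > α = 0.01, we fail to reject H₀.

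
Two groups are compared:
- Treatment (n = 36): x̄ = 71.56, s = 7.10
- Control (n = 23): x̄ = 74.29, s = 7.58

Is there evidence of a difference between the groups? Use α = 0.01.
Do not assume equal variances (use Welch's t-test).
Welch's two-sample t-test:
H₀: μ₁ = μ₂
H₁: μ₁ ≠ μ₂
s₁²/n₁ = 7.10²/36 = 1.4003,  s₂²/n₂ = 7.58²/23 = 2.4981
SE = √(s₁²/n₁ + s₂²/n₂) = √(1.4003 + 2.4981) = 1.9744
df (Welch-Satterthwaite) = (s₁²/n₁ + s₂²/n₂)² / [(s₁²/n₁)²/(n₁-1) + (s₂²/n₂)²/(n₂-1)] ≈ 44.74
t = (x̄₁ - x̄₂) / SE = (71.56 - 74.29) / 1.9744 = -2.73 / 1.9744 = -1.383
p-value = 0.1736

Since p-value > α = 0.01, we fail to reject H₀.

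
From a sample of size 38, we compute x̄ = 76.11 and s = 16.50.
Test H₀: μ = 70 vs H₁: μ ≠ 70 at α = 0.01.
One-sample t-test:
H₀: μ = 70
H₁: μ ≠ 70
df = n - 1 = 37
t = (x̄ - μ₀) / (s/√n) = (76.11 - 70) / (16.50/√38) = 2.283
p-value = 0.0283

Since p-value > α = 0.01, we fail to reject H₀.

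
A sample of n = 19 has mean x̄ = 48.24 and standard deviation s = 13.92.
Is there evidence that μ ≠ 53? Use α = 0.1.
One-sample t-test:
H₀: μ = 53
H₁: μ ≠ 53
df = n - 1 = 18
t = (x̄ - μ₀) / (s/√n) = (48.24 - 53) / (13.92/√19) = -1.491
p-value = 0.1534

Since p-value > α = 0.1, we fail to reject H₀.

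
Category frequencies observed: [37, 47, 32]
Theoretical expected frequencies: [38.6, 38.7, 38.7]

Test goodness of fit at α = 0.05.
Chi-square goodness of fit test:
H₀: observed counts match expected distribution
H₁: observed counts differ from expected distribution
df = k - 1 = 2
χ² = Σ(O - E)²/E
   = (37 - 38.6)²/38.6 + (47 - 38.7)²/38.7 + (32 - 38.7)²/38.7
   = 0.066 + 1.780 + 1.160
   = 3.01
p-value = 0.2224

Since p-value > α = 0.05, we fail to reject H₀.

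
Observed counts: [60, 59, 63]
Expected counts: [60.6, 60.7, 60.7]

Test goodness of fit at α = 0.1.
Chi-square goodness of fit test:
H₀: observed counts match expected distribution
H₁: observed counts differ from expected distribution
df = k - 1 = 2
χ² = Σ(O - E)²/E
   = (60 - 60.6)²/60.6 + (59 - 60.7)²/60.7 + (63 - 60.7)²/60.7
   = 0.006 + 0.048 + 0.087
   = 0.14
p-value = 0.9321

Since p-value > α = 0.1, we fail to reject H₀.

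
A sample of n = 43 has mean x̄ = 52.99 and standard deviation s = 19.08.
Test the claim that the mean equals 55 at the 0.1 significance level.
One-sample t-test:
H₀: μ = 55
H₁: μ ≠ 55
df = n - 1 = 42
t = (x̄ - μ₀) / (s/√n) = (52.99 - 55) / (19.08/√43) = -0.691
p-value = 0.4935

Since p-value > α = 0.1, we fail to reject H₀.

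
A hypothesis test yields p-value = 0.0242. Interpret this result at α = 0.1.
Since p = 0.0242 < α = 0.1, reject H₀.
There is sufficient evidence to reject the null hypothesis; the result is statistically significant at the 0.1 level.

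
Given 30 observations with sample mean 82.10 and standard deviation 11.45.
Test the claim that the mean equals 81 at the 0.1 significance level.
One-sample t-test:
H₀: μ = 81
H₁: μ ≠ 81
df = n - 1 = 29
t = (x̄ - μ₀) / (s/√n) = (82.10 - 81) / (11.45/√30) = 0.526
p-value = 0.6028

Since p-value > α = 0.1, we fail to reject H₀.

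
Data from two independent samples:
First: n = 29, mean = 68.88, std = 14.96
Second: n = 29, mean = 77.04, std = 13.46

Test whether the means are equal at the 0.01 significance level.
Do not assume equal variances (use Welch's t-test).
Welch's two-sample t-test:
H₀: μ₁ = μ₂
H₁: μ₁ ≠ μ₂
s₁²/n₁ = 14.96²/29 = 7.7173,  s₂²/n₂ = 13.46²/29 = 6.2473
SE = √(s₁²/n₁ + s₂²/n₂) = √(7.7173 + 6.2473) = 3.7369
df (Welch-Satterthwaite) = (s₁²/n₁ + s₂²/n₂)² / [(s₁²/n₁)²/(n₁-1) + (s₂²/n₂)²/(n₂-1)] ≈ 55.39
t = (x̄₁ - x̄₂) / SE = (68.88 - 77.04) / 3.7369 = -8.16 / 3.7369 = -2.184
p-value = 0.0332

Since p-value > α = 0.01, we fail to reject H₀.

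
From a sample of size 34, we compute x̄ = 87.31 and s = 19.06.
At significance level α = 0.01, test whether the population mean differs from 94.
One-sample t-test:
H₀: μ = 94
H₁: μ ≠ 94
df = n - 1 = 33
t = (x̄ - μ₀) / (s/√n) = (87.31 - 94) / (19.06/√34) = -2.047
p-value = 0.0487

Since p-value > α = 0.01, we fail to reject H₀.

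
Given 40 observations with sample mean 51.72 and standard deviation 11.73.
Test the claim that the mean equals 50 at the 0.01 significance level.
One-sample t-test:
H₀: μ = 50
H₁: μ ≠ 50
df = n - 1 = 39
t = (x̄ - μ₀) / (s/√n) = (51.72 - 50) / (11.73/√40) = 0.927
p-value = 0.3594

Since p-value > α = 0.01, we fail to reject H₀.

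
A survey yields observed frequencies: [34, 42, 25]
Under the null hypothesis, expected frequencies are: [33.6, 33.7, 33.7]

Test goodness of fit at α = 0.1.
Chi-square goodness of fit test:
H₀: observed counts match expected distribution
H₁: observed counts differ from expected distribution
df = k - 1 = 2
χ² = Σ(O - E)²/E
   = (34 - 33.6)²/33.6 + (42 - 33.7)²/33.7 + (25 - 33.7)²/33.7
   = 0.005 + 2.044 + 2.246
   = 4.29
p-value = 0.1168

Since p-value > α = 0.1, we fail to reject H₀.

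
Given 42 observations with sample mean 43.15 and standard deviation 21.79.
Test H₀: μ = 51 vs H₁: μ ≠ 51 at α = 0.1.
One-sample t-test:
H₀: μ = 51
H₁: μ ≠ 51
df = n - 1 = 41
t = (x̄ - μ₀) / (s/√n) = (43.15 - 51) / (21.79/√42) = -2.335
p-value = 0.0245

Since p-value < α = 0.1, we reject H₀.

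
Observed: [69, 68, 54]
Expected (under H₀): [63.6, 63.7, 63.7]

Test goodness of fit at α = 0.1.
Chi-square goodness of fit test:
H₀: observed counts match expected distribution
H₁: observed counts differ from expected distribution
df = k - 1 = 2
χ² = Σ(O - E)²/E
   = (69 - 63.6)²/63.6 + (68 - 63.7)²/63.7 + (54 - 63.7)²/63.7
   = 0.458 + 0.290 + 1.477
   = 2.23
p-value = 0.3286

Since p-value > α = 0.1, we fail to reject H₀.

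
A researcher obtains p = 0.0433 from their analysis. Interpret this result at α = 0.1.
Since p = 0.0433 < α = 0.1, reject H₀.
There is sufficient evidence to reject the null hypothesis; the result is statistically significant at the 0.1 level.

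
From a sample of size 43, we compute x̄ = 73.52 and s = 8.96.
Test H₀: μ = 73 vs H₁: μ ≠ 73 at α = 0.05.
One-sample t-test:
H₀: μ = 73
H₁: μ ≠ 73
df = n - 1 = 42
t = (x̄ - μ₀) / (s/√n) = (73.52 - 73) / (8.96/√43) = 0.381
p-value = 0.7054

Since p-value > α = 0.05, we fail to reject H₀.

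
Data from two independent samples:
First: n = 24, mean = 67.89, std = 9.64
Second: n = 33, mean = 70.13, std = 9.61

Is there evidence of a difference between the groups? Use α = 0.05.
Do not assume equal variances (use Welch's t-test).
Welch's two-sample t-test:
H₀: μ₁ = μ₂
H₁: μ₁ ≠ μ₂
s₁²/n₁ = 9.64²/24 = 3.8721,  s₂²/n₂ = 9.61²/33 = 2.7985
SE = √(s₁²/n₁ + s₂²/n₂) = √(3.8721 + 2.7985) = 2.5828
df (Welch-Satterthwaite) = (s₁²/n₁ + s₂²/n₂)² / [(s₁²/n₁)²/(n₁-1) + (s₂²/n₂)²/(n₂-1)] ≈ 49.63
t = (x̄₁ - x̄₂) / SE = (67.89 - 70.13) / 2.5828 = -2.24 / 2.5828 = -0.867
p-value = 0.3900

Since p-value > α = 0.05, we fail to reject H₀.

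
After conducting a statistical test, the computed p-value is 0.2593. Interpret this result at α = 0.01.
Since p = 0.2593 > α = 0.01, fail to reject H₀.
There is insufficient evidence to reject the null hypothesis; the result is not statistically significant at the 0.01 level.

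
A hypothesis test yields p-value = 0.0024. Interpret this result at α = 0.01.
Since p = 0.0024 < α = 0.01, reject H₀.
There is sufficient evidence to reject the null hypothesis; the result is statistically significant at the 0.01 level.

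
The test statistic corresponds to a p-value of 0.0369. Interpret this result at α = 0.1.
Since p = 0.0369 < α = 0.1, reject H₀.
There is sufficient evidence to reject the null hypothesis; the result is statistically significant at the 0.1 level.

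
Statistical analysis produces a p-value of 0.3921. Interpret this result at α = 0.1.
Since p = 0.3921 > α = 0.1, fail to reject H₀.
There is insufficient evidence to reject the null hypothesis; the result is not statistically significant at the 0.1 level.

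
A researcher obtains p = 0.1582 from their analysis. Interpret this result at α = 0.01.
Since p = 0.1582 > α = 0.01, fail to reject H₀.
There is insufficient evidence to reject the null hypothesis; the result is not statistically significant at the 0.01 level.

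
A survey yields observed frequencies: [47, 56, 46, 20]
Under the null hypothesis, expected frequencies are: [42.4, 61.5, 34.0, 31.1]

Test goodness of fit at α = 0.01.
Chi-square goodness of fit test:
H₀: observed counts match expected distribution
H₁: observed counts differ from expected distribution
df = k - 1 = 3
χ² = Σ(O - E)²/E
   = (47 - 42.4)²/42.4 + (56 - 61.5)²/61.5 + (46 - 34.0)²/34.0 + (20 - 31.1)²/31.1
   = 0.499 + 0.492 + 4.235 + 3.962
   = 9.19
p-value = 0.0269

Since p-value > α = 0.01, we fail to reject H₀.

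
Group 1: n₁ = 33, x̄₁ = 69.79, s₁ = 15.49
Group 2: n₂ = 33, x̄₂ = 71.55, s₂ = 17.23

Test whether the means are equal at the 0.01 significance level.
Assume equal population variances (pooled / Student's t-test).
Student's two-sample t-test (equal variances):
H₀: μ₁ = μ₂
H₁: μ₁ ≠ μ₂
df = n₁ + n₂ - 2 = 64
Pooled variance s_p² = [(n₁-1)s₁² + (n₂-1)s₂²] / (n₁ + n₂ - 2) = [(32)(15.49²) + (32)(17.23²)] / 64 = 268.4065
SE = √(s_p²(1/n₁ + 1/n₂)) = √(268.4065 × (1/33 + 1/33)) = 4.0332
t = (x̄₁ - x̄₂) / SE = (69.79 - 71.55) / 4.0332 = -1.76 / 4.0332 = -0.436
p-value = 0.6640

Since p-value > α = 0.01, we fail to reject H₀.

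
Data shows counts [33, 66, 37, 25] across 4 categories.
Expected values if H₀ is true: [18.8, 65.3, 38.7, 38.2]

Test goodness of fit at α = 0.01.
Chi-square goodness of fit test:
H₀: observed counts match expected distribution
H₁: observed counts differ from expected distribution
df = k - 1 = 3
χ² = Σ(O - E)²/E
   = (33 - 18.8)²/18.8 + (66 - 65.3)²/65.3 + (37 - 38.7)²/38.7 + (25 - 38.2)²/38.2
   = 10.726 + 0.008 + 0.075 + 4.561
   = 15.37
p-value = 0.0015

Since p-value < α = 0.01, we reject H₀.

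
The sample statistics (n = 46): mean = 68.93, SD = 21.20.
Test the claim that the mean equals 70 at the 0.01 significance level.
One-sample t-test:
H₀: μ = 70
H₁: μ ≠ 70
df = n - 1 = 45
t = (x̄ - μ₀) / (s/√n) = (68.93 - 70) / (21.20/√46) = -0.342
p-value = 0.7337

Since p-value > α = 0.01, we fail to reject H₀.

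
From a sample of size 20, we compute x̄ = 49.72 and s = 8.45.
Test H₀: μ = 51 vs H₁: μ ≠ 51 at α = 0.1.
One-sample t-test:
H₀: μ = 51
H₁: μ ≠ 51
df = n - 1 = 19
t = (x̄ - μ₀) / (s/√n) = (49.72 - 51) / (8.45/√20) = -0.677
p-value = 0.5063

Since p-value > α = 0.1, we fail to reject H₀.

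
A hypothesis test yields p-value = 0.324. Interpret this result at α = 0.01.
Since p = 0.324 > α = 0.01, fail to reject H₀.
There is insufficient evidence to reject the null hypothesis; the result is not statistically significant at the 0.01 level.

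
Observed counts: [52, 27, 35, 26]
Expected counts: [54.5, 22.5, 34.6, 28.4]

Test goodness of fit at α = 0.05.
Chi-square goodness of fit test:
H₀: observed counts match expected distribution
H₁: observed counts differ from expected distribution
df = k - 1 = 3
χ² = Σ(O - E)²/E
   = (52 - 54.5)²/54.5 + (27 - 22.5)²/22.5 + (35 - 34.6)²/34.6 + (26 - 28.4)²/28.4
   = 0.115 + 0.900 + 0.005 + 0.203
   = 1.22
p-value = 0.7477

Since p-value > α = 0.05, we fail to reject H₀.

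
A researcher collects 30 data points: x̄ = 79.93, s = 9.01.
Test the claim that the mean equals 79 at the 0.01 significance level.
One-sample t-test:
H₀: μ = 79
H₁: μ ≠ 79
df = n - 1 = 29
t = (x̄ - μ₀) / (s/√n) = (79.93 - 79) / (9.01/√30) = 0.565
p-value = 0.5762

Since p-value > α = 0.01, we fail to reject H₀.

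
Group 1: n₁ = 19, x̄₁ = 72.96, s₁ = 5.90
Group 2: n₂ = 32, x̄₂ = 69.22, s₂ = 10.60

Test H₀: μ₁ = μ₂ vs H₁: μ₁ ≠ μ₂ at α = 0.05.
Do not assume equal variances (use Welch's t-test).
Welch's two-sample t-test:
H₀: μ₁ = μ₂
H₁: μ₁ ≠ μ₂
s₁²/n₁ = 5.90²/19 = 1.8321,  s₂²/n₂ = 10.60²/32 = 3.5112
SE = √(s₁²/n₁ + s₂²/n₂) = √(1.8321 + 3.5112) = 2.3116
df (Welch-Satterthwaite) = (s₁²/n₁ + s₂²/n₂)² / [(s₁²/n₁)²/(n₁-1) + (s₂²/n₂)²/(n₂-1)] ≈ 48.87
t = (x̄₁ - x̄₂) / SE = (72.96 - 69.22) / 2.3116 = 3.74 / 2.3116 = 1.618
p-value = 0.1121

Since p-value > α = 0.05, we fail to reject H₀.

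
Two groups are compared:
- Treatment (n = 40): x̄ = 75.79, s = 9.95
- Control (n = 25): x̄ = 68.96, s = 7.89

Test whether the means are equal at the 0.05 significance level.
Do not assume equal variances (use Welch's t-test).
Welch's two-sample t-test:
H₀: μ₁ = μ₂
H₁: μ₁ ≠ μ₂
s₁²/n₁ = 9.95²/40 = 2.4751,  s₂²/n₂ = 7.89²/25 = 2.4901
SE = √(s₁²/n₁ + s₂²/n₂) = √(2.4751 + 2.4901) = 2.2283
df (Welch-Satterthwaite) = (s₁²/n₁ + s₂²/n₂)² / [(s₁²/n₁)²/(n₁-1) + (s₂²/n₂)²/(n₂-1)] ≈ 59.34
t = (x̄₁ - x̄₂) / SE = (75.79 - 68.96) / 2.2283 = 6.83 / 2.2283 = 3.065
p-value = 0.0033

Since p-value < α = 0.05, we reject H₀.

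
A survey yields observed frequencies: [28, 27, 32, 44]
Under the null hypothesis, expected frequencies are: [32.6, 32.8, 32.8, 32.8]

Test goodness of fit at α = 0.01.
Chi-square goodness of fit test:
H₀: observed counts match expected distribution
H₁: observed counts differ from expected distribution
df = k - 1 = 3
χ² = Σ(O - E)²/E
   = (28 - 32.6)²/32.6 + (27 - 32.8)²/32.8 + (32 - 32.8)²/32.8 + (44 - 32.8)²/32.8
   = 0.649 + 1.026 + 0.020 + 3.824
   = 5.52
p-value = 0.1375

Since p-value > α = 0.01, we fail to reject H₀.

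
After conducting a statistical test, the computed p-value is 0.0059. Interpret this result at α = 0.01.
Since p = 0.0059 < α = 0.01, reject H₀.
There is sufficient evidence to reject the null hypothesis; the result is statistically significant at the 0.01 level.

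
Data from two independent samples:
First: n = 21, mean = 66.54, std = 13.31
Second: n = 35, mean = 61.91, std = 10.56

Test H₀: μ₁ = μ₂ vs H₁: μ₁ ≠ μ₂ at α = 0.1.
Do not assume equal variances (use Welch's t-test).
Welch's two-sample t-test:
H₀: μ₁ = μ₂
H₁: μ₁ ≠ μ₂
s₁²/n₁ = 13.31²/21 = 8.4360,  s₂²/n₂ = 10.56²/35 = 3.1861
SE = √(s₁²/n₁ + s₂²/n₂) = √(8.4360 + 3.1861) = 3.4091
df (Welch-Satterthwaite) = (s₁²/n₁ + s₂²/n₂)² / [(s₁²/n₁)²/(n₁-1) + (s₂²/n₂)²/(n₂-1)] ≈ 35.02
t = (x̄₁ - x̄₂) / SE = (66.54 - 61.91) / 3.4091 = 4.63 / 3.4091 = 1.358
p-value = 0.1831

Since p-value > α = 0.1, we fail to reject H₀.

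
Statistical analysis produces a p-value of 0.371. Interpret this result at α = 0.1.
Since p = 0.371 > α = 0.1, fail to reject H₀.
There is insufficient evidence to reject the null hypothesis; the result is not statistically significant at the 0.1 level.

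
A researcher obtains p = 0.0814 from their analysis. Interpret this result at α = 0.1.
Since p = 0.0814 < α = 0.1, reject H₀.
There is sufficient evidence to reject the null hypothesis; the result is statistically significant at the 0.1 level.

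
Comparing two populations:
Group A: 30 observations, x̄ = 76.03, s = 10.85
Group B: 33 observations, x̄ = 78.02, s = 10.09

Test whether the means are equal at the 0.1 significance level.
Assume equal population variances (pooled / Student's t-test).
Student's two-sample t-test (equal variances):
H₀: μ₁ = μ₂
H₁: μ₁ ≠ μ₂
df = n₁ + n₂ - 2 = 61
Pooled variance s_p² = [(n₁-1)s₁² + (n₂-1)s₂²] / (n₁ + n₂ - 2) = [(29)(10.85²) + (32)(10.09²)] / 61 = 109.3740
SE = √(s_p²(1/n₁ + 1/n₂)) = √(109.3740 × (1/30 + 1/33)) = 2.6382
t = (x̄₁ - x̄₂) / SE = (76.03 - 78.02) / 2.6382 = -1.99 / 2.6382 = -0.754
p-value = 0.4536

Since p-value > α = 0.1, we fail to reject H₀.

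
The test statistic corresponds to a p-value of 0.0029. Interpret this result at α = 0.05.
Since p = 0.0029 < α = 0.05, reject H₀.
There is sufficient evidence to reject the null hypothesis; the result is statistically significant at the 0.05 level.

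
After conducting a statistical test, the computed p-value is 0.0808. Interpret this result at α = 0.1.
Since p = 0.0808 < α = 0.1, reject H₀.
There is sufficient evidence to reject the null hypothesis; the result is statistically significant at the 0.1 level.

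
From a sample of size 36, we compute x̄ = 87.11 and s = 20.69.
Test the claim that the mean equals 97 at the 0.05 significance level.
One-sample t-test:
H₀: μ = 97
H₁: μ ≠ 97
df = n - 1 = 35
t = (x̄ - μ₀) / (s/√n) = (87.11 - 97) / (20.69/√36) = -2.868
p-value = 0.0070

Since p-value < α = 0.05, we reject H₀.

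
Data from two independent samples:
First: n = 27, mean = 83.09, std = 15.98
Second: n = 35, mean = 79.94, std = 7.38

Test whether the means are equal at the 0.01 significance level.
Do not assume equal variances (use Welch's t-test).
Welch's two-sample t-test:
H₀: μ₁ = μ₂
H₁: μ₁ ≠ μ₂
s₁²/n₁ = 15.98²/27 = 9.4578,  s₂²/n₂ = 7.38²/35 = 1.5561
SE = √(s₁²/n₁ + s₂²/n₂) = √(9.4578 + 1.5561) = 3.3187
df (Welch-Satterthwaite) = (s₁²/n₁ + s₂²/n₂)² / [(s₁²/n₁)²/(n₁-1) + (s₂²/n₂)²/(n₂-1)] ≈ 34.54
t = (x̄₁ - x̄₂) / SE = (83.09 - 79.94) / 3.3187 = 3.15 / 3.3187 = 0.949
p-value = 0.3491

Since p-value > α = 0.01, we fail to reject H₀.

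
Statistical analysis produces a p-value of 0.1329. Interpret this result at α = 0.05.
Since p = 0.1329 > α = 0.05, fail to reject H₀.
There is insufficient evidence to reject the null hypothesis; the result is not statistically significant at the 0.05 level.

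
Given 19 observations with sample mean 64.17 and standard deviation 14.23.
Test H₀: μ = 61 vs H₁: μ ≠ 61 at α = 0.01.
One-sample t-test:
H₀: μ = 61
H₁: μ ≠ 61
df = n - 1 = 18
t = (x̄ - μ₀) / (s/√n) = (64.17 - 61) / (14.23/√19) = 0.971
p-value = 0.3444

Since p-value > α = 0.01, we fail to reject H₀.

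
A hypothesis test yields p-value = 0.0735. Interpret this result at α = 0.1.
Since p = 0.0735 < α = 0.1, reject H₀.
There is sufficient evidence to reject the null hypothesis; the result is statistically significant at the 0.1 level.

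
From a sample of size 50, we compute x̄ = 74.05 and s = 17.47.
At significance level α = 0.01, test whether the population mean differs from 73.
One-sample t-test:
H₀: μ = 73
H₁: μ ≠ 73
df = n - 1 = 49
t = (x̄ - μ₀) / (s/√n) = (74.05 - 73) / (17.47/√50) = 0.425
p-value = 0.6727

Since p-value > α = 0.01, we fail to reject H₀.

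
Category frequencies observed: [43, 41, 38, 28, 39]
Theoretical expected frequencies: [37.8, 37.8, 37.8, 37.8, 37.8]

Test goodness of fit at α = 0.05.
Chi-square goodness of fit test:
H₀: observed counts match expected distribution
H₁: observed counts differ from expected distribution
df = k - 1 = 4
χ² = Σ(O - E)²/E
   = (43 - 37.8)²/37.8 + (41 - 37.8)²/37.8 + (38 - 37.8)²/37.8 + (28 - 37.8)²/37.8 + (39 - 37.8)²/37.8
   = 0.715 + 0.271 + 0.001 + 2.541 + 0.038
   = 3.57
p-value = 0.4679

Since p-value > α = 0.05, we fail to reject H₀.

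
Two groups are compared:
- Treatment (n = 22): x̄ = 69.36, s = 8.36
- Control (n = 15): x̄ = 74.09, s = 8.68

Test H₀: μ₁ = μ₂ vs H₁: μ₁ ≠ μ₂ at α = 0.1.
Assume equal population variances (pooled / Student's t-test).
Student's two-sample t-test (equal variances):
H₀: μ₁ = μ₂
H₁: μ₁ ≠ μ₂
df = n₁ + n₂ - 2 = 35
Pooled variance s_p² = [(n₁-1)s₁² + (n₂-1)s₂²] / (n₁ + n₂ - 2) = [(21)(8.36²) + (14)(8.68²)] / 35 = 72.0707
SE = √(s_p²(1/n₁ + 1/n₂)) = √(72.0707 × (1/22 + 1/15)) = 2.8426
t = (x̄₁ - x̄₂) / SE = (69.36 - 74.09) / 2.8426 = -4.73 / 2.8426 = -1.664
p-value = 0.1051

Since p-value > α = 0.1, we fail to reject H₀.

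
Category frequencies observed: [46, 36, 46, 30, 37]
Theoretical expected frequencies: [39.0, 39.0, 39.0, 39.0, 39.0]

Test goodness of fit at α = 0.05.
Chi-square goodness of fit test:
H₀: observed counts match expected distribution
H₁: observed counts differ from expected distribution
df = k - 1 = 4
χ² = Σ(O - E)²/E
   = (46 - 39.0)²/39.0 + (36 - 39.0)²/39.0 + (46 - 39.0)²/39.0 + (30 - 39.0)²/39.0 + (37 - 39.0)²/39.0
   = 1.256 + 0.231 + 1.256 + 2.077 + 0.103
   = 4.92
p-value = 0.2953

Since p-value > α = 0.05, we fail to reject H₀.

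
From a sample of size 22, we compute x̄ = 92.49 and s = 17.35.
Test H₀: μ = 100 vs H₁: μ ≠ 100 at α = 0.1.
One-sample t-test:
H₀: μ = 100
H₁: μ ≠ 100
df = n - 1 = 21
t = (x̄ - μ₀) / (s/√n) = (92.49 - 100) / (17.35/√22) = -2.030
p-value = 0.0552

Since p-value < α = 0.1, we reject H₀.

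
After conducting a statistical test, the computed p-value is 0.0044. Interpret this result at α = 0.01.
Since p = 0.0044 < α = 0.01, reject H₀.
There is sufficient evidence to reject the null hypothesis; the result is statistically significant at the 0.01 level.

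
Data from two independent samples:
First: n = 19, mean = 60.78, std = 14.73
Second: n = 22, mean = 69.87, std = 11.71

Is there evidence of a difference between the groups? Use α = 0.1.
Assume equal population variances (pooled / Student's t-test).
Student's two-sample t-test (equal variances):
H₀: μ₁ = μ₂
H₁: μ₁ ≠ μ₂
df = n₁ + n₂ - 2 = 39
Pooled variance s_p² = [(n₁-1)s₁² + (n₂-1)s₂²] / (n₁ + n₂ - 2) = [(18)(14.73²) + (21)(11.71²)] / 39 = 173.9774
SE = √(s_p²(1/n₁ + 1/n₂)) = √(173.9774 × (1/19 + 1/22)) = 4.1310
t = (x̄₁ - x̄₂) / SE = (60.78 - 69.87) / 4.1310 = -9.09 / 4.1310 = -2.200
p-value = 0.0338

Since p-value < α = 0.1, we reject H₀.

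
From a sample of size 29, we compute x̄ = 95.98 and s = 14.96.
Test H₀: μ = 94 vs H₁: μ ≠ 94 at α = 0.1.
One-sample t-test:
H₀: μ = 94
H₁: μ ≠ 94
df = n - 1 = 28
t = (x̄ - μ₀) / (s/√n) = (95.98 - 94) / (14.96/√29) = 0.713
p-value = 0.4819

Since p-value > α = 0.1, we fail to reject H₀.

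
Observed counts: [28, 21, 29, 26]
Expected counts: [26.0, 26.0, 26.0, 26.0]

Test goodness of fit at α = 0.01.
Chi-square goodness of fit test:
H₀: observed counts match expected distribution
H₁: observed counts differ from expected distribution
df = k - 1 = 3
χ² = Σ(O - E)²/E
   = (28 - 26.0)²/26.0 + (21 - 26.0)²/26.0 + (29 - 26.0)²/26.0 + (26 - 26.0)²/26.0
   = 0.154 + 0.962 + 0.346 + 0.000
   = 1.46
p-value = 0.6912

Since p-value > α = 0.01, we fail to reject H₀.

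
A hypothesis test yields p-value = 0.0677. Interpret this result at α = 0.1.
Since p = 0.0677 < α = 0.1, reject H₀.
There is sufficient evidence to reject the null hypothesis; the result is statistically significant at the 0.1 level.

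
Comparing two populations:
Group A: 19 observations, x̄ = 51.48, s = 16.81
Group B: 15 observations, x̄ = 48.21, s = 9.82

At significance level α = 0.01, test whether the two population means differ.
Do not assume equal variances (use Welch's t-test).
Welch's two-sample t-test:
H₀: μ₁ = μ₂
H₁: μ₁ ≠ μ₂
s₁²/n₁ = 16.81²/19 = 14.8724,  s₂²/n₂ = 9.82²/15 = 6.4288
SE = √(s₁²/n₁ + s₂²/n₂) = √(14.8724 + 6.4288) = 4.6153
df (Welch-Satterthwaite) = (s₁²/n₁ + s₂²/n₂)² / [(s₁²/n₁)²/(n₁-1) + (s₂²/n₂)²/(n₂-1)] ≈ 29.77
t = (x̄₁ - x̄₂) / SE = (51.48 - 48.21) / 4.6153 = 3.27 / 4.6153 = 0.709
p-value = 0.4841

Since p-value > α = 0.01, we fail to reject H₀.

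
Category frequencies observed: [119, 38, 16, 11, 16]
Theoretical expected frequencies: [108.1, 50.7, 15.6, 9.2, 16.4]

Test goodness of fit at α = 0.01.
Chi-square goodness of fit test:
H₀: observed counts match expected distribution
H₁: observed counts differ from expected distribution
df = k - 1 = 4
χ² = Σ(O - E)²/E
   = (119 - 108.1)²/108.1 + (38 - 50.7)²/50.7 + (16 - 15.6)²/15.6 + (11 - 9.2)²/9.2 + (16 - 16.4)²/16.4
   = 1.099 + 3.181 + 0.010 + 0.352 + 0.010
   = 4.65
p-value = 0.3248

Since p-value > α = 0.01, we fail to reject H₀.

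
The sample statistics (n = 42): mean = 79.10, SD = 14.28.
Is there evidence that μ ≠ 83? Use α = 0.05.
One-sample t-test:
H₀: μ = 83
H₁: μ ≠ 83
df = n - 1 = 41
t = (x̄ - μ₀) / (s/√n) = (79.10 - 83) / (14.28/√42) = -1.770
p-value = 0.0842

Since p-value > α = 0.05, we fail to reject H₀.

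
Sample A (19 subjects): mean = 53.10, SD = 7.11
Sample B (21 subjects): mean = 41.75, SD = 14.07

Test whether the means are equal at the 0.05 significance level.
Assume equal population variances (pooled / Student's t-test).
Student's two-sample t-test (equal variances):
H₀: μ₁ = μ₂
H₁: μ₁ ≠ μ₂
df = n₁ + n₂ - 2 = 38
Pooled variance s_p² = [(n₁-1)s₁² + (n₂-1)s₂²] / (n₁ + n₂ - 2) = [(18)(7.11²) + (20)(14.07²)] / 38 = 128.1378
SE = √(s_p²(1/n₁ + 1/n₂)) = √(128.1378 × (1/19 + 1/21)) = 3.5841
t = (x̄₁ - x̄₂) / SE = (53.10 - 41.75) / 3.5841 = 11.35 / 3.5841 = 3.167
p-value = 0.0030

Since p-value < α = 0.05, we reject H₀.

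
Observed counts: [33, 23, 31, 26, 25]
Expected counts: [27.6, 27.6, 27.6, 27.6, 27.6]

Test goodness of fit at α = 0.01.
Chi-square goodness of fit test:
H₀: observed counts match expected distribution
H₁: observed counts differ from expected distribution
df = k - 1 = 4
χ² = Σ(O - E)²/E
   = (33 - 27.6)²/27.6 + (23 - 27.6)²/27.6 + (31 - 27.6)²/27.6 + (26 - 27.6)²/27.6 + (25 - 27.6)²/27.6
   = 1.057 + 0.767 + 0.419 + 0.093 + 0.245
   = 2.58
p-value = 0.6304

Since p-value > α = 0.01, we fail to reject H₀.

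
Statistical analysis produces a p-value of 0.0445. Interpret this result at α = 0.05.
Since p = 0.0445 < α = 0.05, reject H₀.
There is sufficient evidence to reject the null hypothesis; the result is statistically significant at the 0.05 level.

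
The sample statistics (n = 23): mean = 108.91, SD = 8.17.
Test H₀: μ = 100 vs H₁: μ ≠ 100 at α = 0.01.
One-sample t-test:
H₀: μ = 100
H₁: μ ≠ 100
df = n - 1 = 22
t = (x̄ - μ₀) / (s/√n) = (108.91 - 100) / (8.17/√23) = 5.230
p-value < 0.0001

Since p-value < α = 0.01, we reject H₀.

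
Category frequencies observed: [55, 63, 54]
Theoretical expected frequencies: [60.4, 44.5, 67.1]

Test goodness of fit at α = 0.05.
Chi-square goodness of fit test:
H₀: observed counts match expected distribution
H₁: observed counts differ from expected distribution
df = k - 1 = 2
χ² = Σ(O - E)²/E
   = (55 - 60.4)²/60.4 + (63 - 44.5)²/44.5 + (54 - 67.1)²/67.1
   = 0.483 + 7.691 + 2.558
   = 10.73
p-value = 0.0047

Since p-value < α = 0.05, we reject H₀.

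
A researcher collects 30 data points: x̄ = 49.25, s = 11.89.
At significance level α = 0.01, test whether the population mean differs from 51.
One-sample t-test:
H₀: μ = 51
H₁: μ ≠ 51
df = n - 1 = 29
t = (x̄ - μ₀) / (s/√n) = (49.25 - 51) / (11.89/√30) = -0.806
p-value = 0.4267

Since p-value > α = 0.01, we fail to reject H₀.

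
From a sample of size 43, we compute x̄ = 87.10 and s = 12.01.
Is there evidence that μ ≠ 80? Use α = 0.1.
One-sample t-test:
H₀: μ = 80
H₁: μ ≠ 80
df = n - 1 = 42
t = (x̄ - μ₀) / (s/√n) = (87.10 - 80) / (12.01/√43) = 3.877
p-value = 0.0004

Since p-value < α = 0.1, we reject H₀.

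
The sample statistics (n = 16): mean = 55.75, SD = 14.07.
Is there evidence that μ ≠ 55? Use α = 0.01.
One-sample t-test:
H₀: μ = 55
H₁: μ ≠ 55
df = n - 1 = 15
t = (x̄ - μ₀) / (s/√n) = (55.75 - 55) / (14.07/√16) = 0.213
p-value = 0.8340

Since p-value > α = 0.01, we fail to reject H₀.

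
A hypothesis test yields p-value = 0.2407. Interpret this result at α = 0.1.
Since p = 0.2407 > α = 0.1, fail to reject H₀.
There is insufficient evidence to reject the null hypothesis; the result is not statistically significant at the 0.1 level.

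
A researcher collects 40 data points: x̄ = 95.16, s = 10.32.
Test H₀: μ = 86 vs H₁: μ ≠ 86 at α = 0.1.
One-sample t-test:
H₀: μ = 86
H₁: μ ≠ 86
df = n - 1 = 39
t = (x̄ - μ₀) / (s/√n) = (95.16 - 86) / (10.32/√40) = 5.614
p-value < 0.0001

Since p-value < α = 0.1, we reject H₀.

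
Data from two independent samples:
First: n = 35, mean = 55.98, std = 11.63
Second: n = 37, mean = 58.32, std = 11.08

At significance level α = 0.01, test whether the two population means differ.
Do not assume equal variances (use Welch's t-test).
Welch's two-sample t-test:
H₀: μ₁ = μ₂
H₁: μ₁ ≠ μ₂
s₁²/n₁ = 11.63²/35 = 3.8645,  s₂²/n₂ = 11.08²/37 = 3.3180
SE = √(s₁²/n₁ + s₂²/n₂) = √(3.8645 + 3.3180) = 2.6800
df (Welch-Satterthwaite) = (s₁²/n₁ + s₂²/n₂)² / [(s₁²/n₁)²/(n₁-1) + (s₂²/n₂)²/(n₂-1)] ≈ 69.24
t = (x̄₁ - x̄₂) / SE = (55.98 - 58.32) / 2.6800 = -2.34 / 2.6800 = -0.873
p-value = 0.3856

Since p-value > α = 0.01, we fail to reject H₀.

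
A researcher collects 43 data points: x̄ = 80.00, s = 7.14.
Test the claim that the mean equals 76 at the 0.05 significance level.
One-sample t-test:
H₀: μ = 76
H₁: μ ≠ 76
df = n - 1 = 42
t = (x̄ - μ₀) / (s/√n) = (80.00 - 76) / (7.14/√43) = 3.674
p-value = 0.0007

Since p-value < α = 0.05, we reject H₀.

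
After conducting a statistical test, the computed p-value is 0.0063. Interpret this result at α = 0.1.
Since p = 0.0063 < α = 0.1, reject H₀.
There is sufficient evidence to reject the null hypothesis; the result is statistically significant at the 0.1 level.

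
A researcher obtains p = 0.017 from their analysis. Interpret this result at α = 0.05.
Since p = 0.017 < α = 0.05, reject H₀.
There is sufficient evidence to reject the null hypothesis; the result is statistically significant at the 0.05 level.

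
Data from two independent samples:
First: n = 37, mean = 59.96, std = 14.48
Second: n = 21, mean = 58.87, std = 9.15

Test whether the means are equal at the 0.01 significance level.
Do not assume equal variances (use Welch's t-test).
Welch's two-sample t-test:
H₀: μ₁ = μ₂
H₁: μ₁ ≠ μ₂
s₁²/n₁ = 14.48²/37 = 5.6668,  s₂²/n₂ = 9.15²/21 = 3.9868
SE = √(s₁²/n₁ + s₂²/n₂) = √(5.6668 + 3.9868) = 3.1070
df (Welch-Satterthwaite) = (s₁²/n₁ + s₂²/n₂)² / [(s₁²/n₁)²/(n₁-1) + (s₂²/n₂)²/(n₂-1)] ≈ 55.25
t = (x̄₁ - x̄₂) / SE = (59.96 - 58.87) / 3.1070 = 1.09 / 3.1070 = 0.351
p-value = 0.7271

Since p-value > α = 0.01, we fail to reject H₀.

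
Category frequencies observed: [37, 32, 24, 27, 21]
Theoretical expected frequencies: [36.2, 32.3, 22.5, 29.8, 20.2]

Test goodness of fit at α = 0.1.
Chi-square goodness of fit test:
H₀: observed counts match expected distribution
H₁: observed counts differ from expected distribution
df = k - 1 = 4
χ² = Σ(O - E)²/E
   = (37 - 36.2)²/36.2 + (32 - 32.3)²/32.3 + (24 - 22.5)²/22.5 + (27 - 29.8)²/29.8 + (21 - 20.2)²/20.2
   = 0.018 + 0.003 + 0.100 + 0.263 + 0.032
   = 0.42
p-value = 0.9812

Since p-value > α = 0.1, we fail to reject H₀.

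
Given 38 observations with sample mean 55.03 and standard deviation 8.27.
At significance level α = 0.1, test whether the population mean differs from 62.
One-sample t-test:
H₀: μ = 62
H₁: μ ≠ 62
df = n - 1 = 37
t = (x̄ - μ₀) / (s/√n) = (55.03 - 62) / (8.27/√38) = -5.195
p-value < 0.0001

Since p-value < α = 0.1, we reject H₀.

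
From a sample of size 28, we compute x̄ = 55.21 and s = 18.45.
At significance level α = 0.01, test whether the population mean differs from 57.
One-sample t-test:
H₀: μ = 57
H₁: μ ≠ 57
df = n - 1 = 27
t = (x̄ - μ₀) / (s/√n) = (55.21 - 57) / (18.45/√28) = -0.513
p-value = 0.6119

Since p-value > α = 0.01, we fail to reject H₀.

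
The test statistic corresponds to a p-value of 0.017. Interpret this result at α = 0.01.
Since p = 0.017 > α = 0.01, fail to reject H₀.
There is insufficient evidence to reject the null hypothesis; the result is not statistically significant at the 0.01 level.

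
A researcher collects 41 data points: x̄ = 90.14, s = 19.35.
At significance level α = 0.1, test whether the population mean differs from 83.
One-sample t-test:
H₀: μ = 83
H₁: μ ≠ 83
df = n - 1 = 40
t = (x̄ - μ₀) / (s/√n) = (90.14 - 83) / (19.35/√41) = 2.363
p-value = 0.0231

Since p-value < α = 0.1, we reject H₀.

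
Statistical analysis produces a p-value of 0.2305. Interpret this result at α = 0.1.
Since p = 0.2305 > α = 0.1, fail to reject H₀.
There is insufficient evidence to reject the null hypothesis; the result is not statistically significant at the 0.1 level.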